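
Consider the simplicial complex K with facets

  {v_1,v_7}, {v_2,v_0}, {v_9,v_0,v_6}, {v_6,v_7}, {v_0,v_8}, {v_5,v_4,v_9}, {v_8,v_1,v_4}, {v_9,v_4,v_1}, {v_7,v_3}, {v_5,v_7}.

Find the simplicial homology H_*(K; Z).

Fix the vertex order v_0 < v_1 < v_2 < v_3 < v_4 < v_5 < v_6 < v_7 < v_8 < v_9 and write every simplex with vertices in increasing order. Then dim K = 2 and the simplices of K are:

  0-simplices (10): [v_0], [v_1], [v_2], [v_3], [v_4], [v_5], [v_6], [v_7], [v_8], [v_9]
  1-simplices (16): (16 of them)
  2-simplices (4): [v_0,v_6,v_9], [v_1,v_4,v_8], [v_1,v_4,v_9], [v_4,v_5,v_9]

giving chain groups C_0 ≅ Z^10, C_1 ≅ Z^16, C_2 ≅ Z^4.

∂_1: C_1 → C_0 is given by ∂[p,q] = [q] − [p]. For instance
  ∂[v_1,v_9] = [v_9] − [v_1].
This gives a 10×16 integer matrix of rank 9; reducing to Smith normal form yields diagonal entries (1,1,1,1,1,1,1,1,1).

The boundary map ∂_2: C_2 → C_1 maps a triangle to the signed sum of its edges. For instance
  ∂[v_4,v_5,v_9] = [v_5,v_9] − [v_4,v_9] + [v_4,v_5],
  ∂[v_1,v_4,v_8] = [v_4,v_8] − [v_1,v_8] + [v_1,v_4].
The 16×4 boundary matrix has rank 4 and Smith normal form diag(1,1,1,1).

From H_k ≅ ker(∂_k) / im(∂_{k+1}) we obtain:

  H_0: rank C_0 − rank ∂_1 = 10 − 9 = 1, and the invariant factors of ∂_1 are all 1, so H_0 = Z.
  H_1: rank ker ∂_1 − rank ∂_2 = (16 − 9) − 4 = 3, and the invariant factors of ∂_2 are all 1, so H_1 = Z^3.
  H_2: rank ker ∂_2 − rank ∂_3 = (4 − 4) − 0 = 0, and there is no ∂_3, so H_2 = 0.

H_0 = Z,  H_1 = Z^3,  H_2 = 0.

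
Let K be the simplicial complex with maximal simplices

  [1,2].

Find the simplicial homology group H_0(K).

H_0 = Z.

Order the vertices as 1 < 2. Listing each simplex with vertices in this order, K has dimension 1 with simplices:

  0-simplices (2): [1], [2]
  1-simplices (1): [1,2]

giving chain groups C_0 ≅ Z^2, C_1 ≅ Z^1.

∂_1: C_1 → C_0 is given by ∂[p,q] = [q] − [p]. For instance
  ∂[1,2] = [2] − [1].
As a 2×1 matrix over Z this has rank 1, with invariant factors (1).

Computing H_k = (kernel of ∂_k) / (image of ∂_{k+1}):

  H_0: rank C_0 − rank ∂_1 = 2 − 1 = 1, and the invariant factors of ∂_1 are all 1, so H_0 ≅ Z.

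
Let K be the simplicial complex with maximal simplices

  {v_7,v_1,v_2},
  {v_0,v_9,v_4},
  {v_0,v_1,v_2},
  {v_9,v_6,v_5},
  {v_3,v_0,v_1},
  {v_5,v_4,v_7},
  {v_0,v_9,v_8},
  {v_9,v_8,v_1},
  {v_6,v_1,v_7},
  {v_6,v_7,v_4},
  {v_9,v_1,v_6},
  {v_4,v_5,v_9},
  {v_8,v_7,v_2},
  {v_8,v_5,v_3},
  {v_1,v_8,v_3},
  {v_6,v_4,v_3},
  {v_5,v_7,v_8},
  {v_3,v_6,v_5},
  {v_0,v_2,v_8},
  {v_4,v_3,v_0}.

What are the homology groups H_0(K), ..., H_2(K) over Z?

H_0 ≅ Z,  H_1 ≅ Z × Z/2,  H_2 = 0.

K has 10 vertices, 30 edges, 20 triangles.
rank ∂_0 = 0, rank ∂_1 = 9 ⇒ b_0 = 10 − 0 − 9 = 1; all invariant factors of ∂_1 are 1 so no torsion. So H_0 = Z.
rank ∂_1 = 9, rank ∂_2 = 20 ⇒ b_1 = 30 − 9 − 20 = 1; ∂_2 has invariant factor(s) [2] giving torsion. So H_1 = Z × Z/2.
rank ∂_2 = 20, rank ∂_3 = 0 ⇒ b_2 = 20 − 20 − 0 = 0. So H_2 = 0.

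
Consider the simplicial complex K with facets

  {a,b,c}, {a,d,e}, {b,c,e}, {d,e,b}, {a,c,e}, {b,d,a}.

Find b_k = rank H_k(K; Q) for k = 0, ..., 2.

b_0 = 1, b_1 = 0, b_2 = 1.

Order the vertices as a < b < c < d < e. Listing each simplex with vertices in this order, K has dimension 2 with simplices:

  0-simplices (5): a, b, c, d, e
  1-simplices (9): ab, ac, ad, ae, bc, bd, be, ce, de
  2-simplices (6): abc, abd, ace, ade, bce, bde

Hence C_0 ≅ Z^5, C_1 ≅ Z^9, C_2 ≅ Z^6.

Boundary ∂_1: C_1 → C_0 sends each edge [p,q] (with p < q) to q − p. For instance
  ∂bc = c − b.
The resulting 5×9 matrix has rank 4, and its Smith normal form has invariant factors (1,1,1,1).

∂_2: C_2 → C_1 sends each 2-simplex [p,q,r] to [q,r] − [p,r] + [p,q]. For instance
  ∂ade = de − ae + ad,
  ∂bde = de − be + bd.
The resulting 9×6 matrix has rank 5, and its Smith normal form has invariant factors (1,1,1,1,1).

Now H_k = ker ∂_k / im ∂_{k+1}, so:

  H_0: rank C_0 − rank ∂_1 = 5 − 4 = 1, and the invariant factors of ∂_1 are all 1, so H_0 ≅ Z.
  H_1: rank ker ∂_1 − rank ∂_2 = (9 − 4) − 5 = 0, and the invariant factors of ∂_2 are all 1, so H_1 ≅ 0.
  H_2: rank ker ∂_2 − rank ∂_3 = (6 − 5) − 0 = 1, and there is no ∂_3, so H_2 ≅ Z.

As a check, the Euler characteristic is 5 − 9 + 6 = 2, which agrees with 1 − 0 + 1 = 2.

Hence the Betti numbers are b_0 = 1, b_1 = 0, b_2 = 1.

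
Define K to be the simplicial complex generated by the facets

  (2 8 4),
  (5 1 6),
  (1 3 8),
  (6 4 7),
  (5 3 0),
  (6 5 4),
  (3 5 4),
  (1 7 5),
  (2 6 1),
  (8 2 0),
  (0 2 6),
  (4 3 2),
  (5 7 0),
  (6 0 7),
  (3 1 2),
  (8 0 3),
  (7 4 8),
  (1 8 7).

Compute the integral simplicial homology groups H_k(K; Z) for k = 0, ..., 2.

H_0 ≅ Z,  H_1 ≅ Z ⊕ Z/2Z,  H_2 = 0.

K has 9 vertices, 27 edges, 18 triangles.
rank ∂_0 = 0, rank ∂_1 = 8 ⇒ b_0 = 9 − 0 − 8 = 1; all invariant factors of ∂_1 are 1 so no torsion. So H_0 = Z.
rank ∂_1 = 8, rank ∂_2 = 18 ⇒ b_1 = 27 − 8 − 18 = 1; ∂_2 has invariant factor(s) [2] giving torsion. So H_1 = Z ⊕ Z/2Z.
rank ∂_2 = 18, rank ∂_3 = 0 ⇒ b_2 = 18 − 18 − 0 = 0. So H_2 = 0.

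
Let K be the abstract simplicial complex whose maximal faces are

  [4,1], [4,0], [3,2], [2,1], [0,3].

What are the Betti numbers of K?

b_0 = 1, b_1 = 1.

Order the vertices as 0 < 1 < 2 < 3 < 4. Listing each simplex with vertices in this order, K has dimension 1 with simplices:

  0-simplices (5): [0], [1], [2], [3], [4]
  1-simplices (5): [0,3], [0,4], [1,2], [1,4], [2,3]

so the chain groups are C_0 ≅ Z^5, C_1 ≅ Z^5.

Boundary ∂_1: C_1 → C_0 maps an edge to its endpoints' difference, ∂[p,q] = q − p. For instance
  ∂[1,4] = [4] − [1].
The 5×5 boundary matrix has rank 4 and Smith normal form diag(1,1,1,1).

Reading off H_k = ker ∂_k / im ∂_{k+1}:

  H_0: rank C_0 − rank ∂_1 = 5 − 4 = 1, and the invariant factors of ∂_1 are all 1, so H_0 = Z.
  H_1: rank ker ∂_1 − rank ∂_2 = (5 − 4) − 0 = 1, and there is no ∂_2, so H_1 = Z.

Hence the Betti numbers are b_0 = 1, b_1 = 1.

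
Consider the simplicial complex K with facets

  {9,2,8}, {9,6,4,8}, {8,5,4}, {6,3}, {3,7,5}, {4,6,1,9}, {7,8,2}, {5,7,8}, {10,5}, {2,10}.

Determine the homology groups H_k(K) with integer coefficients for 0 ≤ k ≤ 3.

We work with the vertex ordering 1 < 2 < 3 < 4 < 5 < 6 < 7 < 8 < 9 < 10. The simplices of K, each written with vertices in increasing order, are:

  0-simplices (10): [1], [2], [3], [4], [5], [6], [7], [8], [9], [10]
  1-simplices (21): [1,4], [1,6], [1,9], [2,7], [2,8], [2,9], [2,10], [3,5], [3,6], [3,7], [4,5], [4,6], [4,8], [4,9], [5,7], [5,8], [5,10], [6,8], [6,9], [7,8], [8,9]
  2-simplices (12): [1,4,6], [1,4,9], [1,6,9], [2,7,8], [2,8,9], [3,5,7], [4,5,8], [4,6,8], [4,6,9], [4,8,9], [5,7,8], [6,8,9]
  3-simplices (2): [1,4,6,9], [4,6,8,9]

Hence C_0 ≅ Z^10, C_1 ≅ Z^21, C_2 ≅ Z^12, C_3 ≅ Z^2.

∂_1: C_1 → C_0 sends each edge [p,q] (with p < q) to q − p.
The resulting 10×21 matrix has rank 9, and its Smith normal form has invariant factors (1,1,1,1,1,1,1,1,1).

The boundary map ∂_2: C_2 → C_1 sends each 2-simplex [p,q,r] to [q,r] − [p,r] + [p,q]. For instance
  ∂[5,7,8] = [7,8] − [5,8] + [5,7],
  ∂[3,5,7] = [5,7] − [3,7] + [3,5].
The 21×12 boundary matrix has rank 10 and Smith normal form diag(1,1,1,1,1,1,1,1,1,1).

Boundary ∂_3: C_3 → C_2 sends each 3-simplex σ to the alternating sum Σ_i (−1)^i (σ with its i-th vertex removed). For instance
  ∂[4,6,8,9] = [6,8,9] − [4,8,9] + [4,6,9] − [4,6,8],
  ∂[1,4,6,9] = [4,6,9] − [1,6,9] + [1,4,9] − [1,4,6].
As a 12×2 matrix over Z this has rank 2, with invariant factors (1,1).

Now H_k = ker ∂_k / im ∂_{k+1}, so:

  H_0: rank C_0 − rank ∂_1 = 10 − 9 = 1, and the invariant factors of ∂_1 are all 1, so H_0 = Z.
  H_1: rank ker ∂_1 − rank ∂_2 = (21 − 9) − 10 = 2, and the invariant factors of ∂_2 are all 1, so H_1 = Z^2.
  H_2: rank ker ∂_2 − rank ∂_3 = (12 − 10) − 2 = 0, and the invariant factors of ∂_3 are all 1, so H_2 = 0.
  H_3: rank ker ∂_3 − rank ∂_4 = (2 − 2) − 0 = 0, and there is no ∂_4, so H_3 = 0.

As a check, the Euler characteristic is 10 − 21 + 12 − 2 = -1, which agrees with 1 − 2 + 0 − 0 = -1.

H_0 = Z,  H_1 = Z^2,  H_2 = 0,  H_3 = 0.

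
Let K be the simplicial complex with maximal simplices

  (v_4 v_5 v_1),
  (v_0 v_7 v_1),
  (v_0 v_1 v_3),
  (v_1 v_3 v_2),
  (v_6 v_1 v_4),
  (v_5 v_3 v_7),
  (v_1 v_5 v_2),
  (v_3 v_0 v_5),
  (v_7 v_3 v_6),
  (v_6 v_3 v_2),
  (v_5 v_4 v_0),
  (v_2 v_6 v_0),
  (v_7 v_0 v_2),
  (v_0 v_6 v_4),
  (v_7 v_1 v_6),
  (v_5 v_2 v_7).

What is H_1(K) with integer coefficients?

Fix the vertex order v_0 < v_1 < v_2 < v_3 < v_4 < v_5 < v_6 < v_7 and write every simplex with vertices in increasing order. Then dim K = 2 and the simplices of K are:

  0-simplices (8): [v_0], [v_1], [v_2], [v_3], [v_4], [v_5], [v_6], [v_7]
  1-simplices (24): (24 of them)
  2-simplices (16): (16 of them)

Hence C_0 ≅ Z^8, C_1 ≅ Z^24, C_2 ≅ Z^16.

The boundary map ∂_1: C_1 → C_0 is given by ∂[p,q] = [q] − [p].
The resulting 8×24 matrix has rank 7, and its Smith normal form has invariant factors (1,1,1,1,1,1,1).

The boundary map ∂_2: C_2 → C_1 sends each 2-simplex [p,q,r] to [q,r] − [p,r] + [p,q]. For instance
  ∂[v_0,v_4,v_5] = [v_4,v_5] − [v_0,v_5] + [v_0,v_4],
  ∂[v_3,v_6,v_7] = [v_6,v_7] − [v_3,v_7] + [v_3,v_6].
As a 24×16 matrix over Z this has rank 15, with invariant factors (1,1,1,1,1,1,1,1,1,1,1,1,1,1,1).

Reading off H_k = ker ∂_k / im ∂_{k+1}:

  H_1: rank ker ∂_1 − rank ∂_2 = (24 − 7) − 15 = 2, and the invariant factors of ∂_2 are all 1, so H_1 ≅ Z^2.

H_1 ≅ Z^2.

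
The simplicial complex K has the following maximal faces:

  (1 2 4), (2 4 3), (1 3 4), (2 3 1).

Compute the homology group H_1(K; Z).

H_1 = 0.

We work with the vertex ordering 1 < 2 < 3 < 4. The simplices of K, each written with vertices in increasing order, are:

  0-simplices (4): [1], [2], [3], [4]
  1-simplices (6): [1,2], [1,3], [1,4], [2,3], [2,4], [3,4]
  2-simplices (4): [1,2,3], [1,2,4], [1,3,4], [2,3,4]

giving chain groups C_0 ≅ Z^4, C_1 ≅ Z^6, C_2 ≅ Z^4.

∂_1: C_1 → C_0 is given by ∂[p,q] = [q] − [p].
The resulting 4×6 matrix has rank 3, and its Smith normal form has invariant factors (1,1,1).

The boundary map ∂_2: C_2 → C_1 maps a triangle to the signed sum of its edges. For instance
  ∂[1,3,4] = [3,4] − [1,4] + [1,3],
  ∂[1,2,4] = [2,4] − [1,4] + [1,2].
The resulting 6×4 matrix has rank 3, and its Smith normal form has invariant factors (1,1,1).

Now H_k = ker ∂_k / im ∂_{k+1}, so:

  H_1: rank ker ∂_1 − rank ∂_2 = (6 − 3) − 3 = 0, and the invariant factors of ∂_2 are all 1, so H_1 ≅ 0.

(K is a triangulation of the 2-sphere S^2.)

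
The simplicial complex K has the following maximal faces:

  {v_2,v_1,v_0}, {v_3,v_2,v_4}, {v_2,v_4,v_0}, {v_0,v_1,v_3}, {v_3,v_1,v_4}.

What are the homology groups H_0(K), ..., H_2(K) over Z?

Take the total order v_0 < v_1 < v_2 < v_3 < v_4 on the vertex set. Then K (dimension 2) consists of the simplices:

  0-simplices (5): [v_0], [v_1], [v_2], [v_3], [v_4]
  1-simplices (10): [v_0,v_1], [v_0,v_2], [v_0,v_3], [v_0,v_4], [v_1,v_2], [v_1,v_3], [v_1,v_4], [v_2,v_3], [v_2,v_4], [v_3,v_4]
  2-simplices (5): [v_0,v_1,v_2], [v_0,v_1,v_3], [v_0,v_2,v_4], [v_1,v_3,v_4], [v_2,v_3,v_4]

Hence C_0 ≅ Z^5, C_1 ≅ Z^10, C_2 ≅ Z^5.

Boundary ∂_1: C_1 → C_0 is given by ∂[p,q] = [q] − [p]. For instance
  ∂[v_3,v_4] = [v_4] − [v_3].
This gives a 5×10 integer matrix of rank 4; reducing to Smith normal form yields diagonal entries (1,1,1,1).

The boundary map ∂_2: C_2 → C_1 acts by ∂[p,q,r] = [q,r] − [p,r] + [p,q]. For instance
  ∂[v_0,v_1,v_3] = [v_1,v_3] − [v_0,v_3] + [v_0,v_1],
  ∂[v_2,v_3,v_4] = [v_3,v_4] − [v_2,v_4] + [v_2,v_3].
The 10×5 boundary matrix has rank 5 and Smith normal form diag(1,1,1,1,1).

Computing H_k = (kernel of ∂_k) / (image of ∂_{k+1}):

  H_0: rank C_0 − rank ∂_1 = 5 − 4 = 1, and the invariant factors of ∂_1 are all 1, so H_0 = Z.
  H_1: rank ker ∂_1 − rank ∂_2 = (10 − 4) − 5 = 1, and the invariant factors of ∂_2 are all 1, so H_1 = Z.
  H_2: rank ker ∂_2 − rank ∂_3 = (5 − 5) − 0 = 0, and there is no ∂_3, so H_2 = 0.

H_0 = Z,  H_1 = Z,  H_2 = 0.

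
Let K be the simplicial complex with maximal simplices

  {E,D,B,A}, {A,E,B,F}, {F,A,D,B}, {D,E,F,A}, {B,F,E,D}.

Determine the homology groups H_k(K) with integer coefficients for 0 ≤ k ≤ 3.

K has 5 vertices, 10 edges, 10 triangles, 5 3-simplices.
rank ∂_0 = 0, rank ∂_1 = 4 ⇒ b_0 = 5 − 0 − 4 = 1; all invariant factors of ∂_1 are 1 so no torsion. So H_0 ≅ Z.
rank ∂_1 = 4, rank ∂_2 = 6 ⇒ b_1 = 10 − 4 − 6 = 0; all invariant factors of ∂_2 are 1 so no torsion. So H_1 ≅ 0.
rank ∂_2 = 6, rank ∂_3 = 4 ⇒ b_2 = 10 − 6 − 4 = 0; all invariant factors of ∂_3 are 1 so no torsion. So H_2 ≅ 0.
rank ∂_3 = 4, rank ∂_4 = 0 ⇒ b_3 = 5 − 4 − 0 = 1. So H_3 ≅ Z.

H_0 = Z,  H_1 = 0,  H_2 = 0,  H_3 = Z.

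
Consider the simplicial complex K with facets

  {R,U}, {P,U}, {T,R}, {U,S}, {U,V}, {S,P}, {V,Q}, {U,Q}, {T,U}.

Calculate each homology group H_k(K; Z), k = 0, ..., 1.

H_0 = Z,  H_1 = Z^3.

Take the total order P < Q < R < S < T < U < V on the vertex set. Then K (dimension 1) consists of the simplices:

  0-simplices (7): P, Q, R, S, T, U, V
  1-simplices (9): PS, PU, QU, QV, RT, RU, SU, TU, UV

Hence C_0 ≅ Z^7, C_1 ≅ Z^9.

∂_1: C_1 → C_0 is given by ∂[p,q] = [q] − [p]. For instance
  ∂SU = U − S.
This gives a 7×9 integer matrix of rank 6; reducing to Smith normal form yields diagonal entries (1,1,1,1,1,1).

Computing H_k = (kernel of ∂_k) / (image of ∂_{k+1}):

  H_0: rank C_0 − rank ∂_1 = 7 − 6 = 1, and the invariant factors of ∂_1 are all 1, so H_0 ≅ Z.
  H_1: rank ker ∂_1 − rank ∂_2 = (9 − 6) − 0 = 3, and there is no ∂_2, so H_1 ≅ Z^3.

As a check, the Euler characteristic is 7 − 9 = -2, which agrees with 1 − 3 = -2.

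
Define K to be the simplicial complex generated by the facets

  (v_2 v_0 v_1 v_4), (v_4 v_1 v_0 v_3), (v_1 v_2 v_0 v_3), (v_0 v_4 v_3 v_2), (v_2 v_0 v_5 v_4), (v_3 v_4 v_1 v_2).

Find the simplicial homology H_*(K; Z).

Take the total order v_0 < v_1 < v_2 < v_3 < v_4 < v_5 on the vertex set. Then K (dimension 3) consists of the simplices:

  0-simplices (6): [v_0], [v_1], [v_2], [v_3], [v_4], [v_5]
  1-simplices (13): [v_0,v_1], [v_0,v_2], [v_0,v_3], [v_0,v_4], [v_0,v_5], [v_1,v_2], [v_1,v_3], [v_1,v_4], [v_2,v_3], [v_2,v_4], [v_2,v_5], [v_3,v_4], [v_4,v_5]
  2-simplices (13): (13 of them)
  3-simplices (6): [v_0,v_1,v_2,v_3], [v_0,v_1,v_2,v_4], [v_0,v_1,v_3,v_4], [v_0,v_2,v_3,v_4], [v_0,v_2,v_4,v_5], [v_1,v_2,v_3,v_4]

so the chain groups are C_0 ≅ Z^6, C_1 ≅ Z^13, C_2 ≅ Z^13, C_3 ≅ Z^6.

∂_1: C_1 → C_0 sends each edge [p,q] (with p < q) to q − p.
As a 6×13 matrix over Z this has rank 5, with invariant factors (1,1,1,1,1).

The boundary map ∂_2: C_2 → C_1 maps a triangle to the signed sum of its edges. For instance
  ∂[v_2,v_3,v_4] = [v_3,v_4] − [v_2,v_4] + [v_2,v_3],
  ∂[v_1,v_3,v_4] = [v_3,v_4] − [v_1,v_4] + [v_1,v_3].
The resulting 13×13 matrix has rank 8, and its Smith normal form has invariant factors (1,1,1,1,1,1,1,1).

∂_3: C_3 → C_2 sends each 3-simplex σ to the alternating sum Σ_i (−1)^i (σ with its i-th vertex removed). For instance
  ∂[v_0,v_1,v_2,v_4] = [v_1,v_2,v_4] − [v_0,v_2,v_4] + [v_0,v_1,v_4] − [v_0,v_1,v_2],
  ∂[v_0,v_2,v_3,v_4] = [v_2,v_3,v_4] − [v_0,v_3,v_4] + [v_0,v_2,v_4] − [v_0,v_2,v_3].
As a 13×6 matrix over Z this has rank 5, with invariant factors (1,1,1,1,1).

Now H_k = ker ∂_k / im ∂_{k+1}, so:

  H_0: rank C_0 − rank ∂_1 = 6 − 5 = 1, and the invariant factors of ∂_1 are all 1, so H_0 = Z.
  H_1: rank ker ∂_1 − rank ∂_2 = (13 − 5) − 8 = 0, and the invariant factors of ∂_2 are all 1, so H_1 = 0.
  H_2: rank ker ∂_2 − rank ∂_3 = (13 − 8) − 5 = 0, and the invariant factors of ∂_3 are all 1, so H_2 = 0.
  H_3: rank ker ∂_3 − rank ∂_4 = (6 − 5) − 0 = 1, and there is no ∂_4, so H_3 = Z.

H_0 = Z,  H_1 = 0,  H_2 = 0,  H_3 = Z.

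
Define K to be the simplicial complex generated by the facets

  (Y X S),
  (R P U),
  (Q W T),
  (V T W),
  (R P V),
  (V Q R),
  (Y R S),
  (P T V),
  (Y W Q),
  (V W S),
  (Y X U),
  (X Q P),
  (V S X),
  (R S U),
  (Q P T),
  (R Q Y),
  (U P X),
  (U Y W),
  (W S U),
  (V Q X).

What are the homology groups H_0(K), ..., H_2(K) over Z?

K has 10 vertices, 30 edges, 20 triangles.
rank ∂_0 = 0, rank ∂_1 = 9 ⇒ b_0 = 10 − 0 − 9 = 1; all invariant factors of ∂_1 are 1 so no torsion. So H_0 = Z.
rank ∂_1 = 9, rank ∂_2 = 20 ⇒ b_1 = 30 − 9 − 20 = 1; ∂_2 has invariant factor(s) [2] giving torsion. So H_1 = Z × Z/2.
rank ∂_2 = 20, rank ∂_3 = 0 ⇒ b_2 = 20 − 20 − 0 = 0. So H_2 = 0.

H_0 ≅ Z,  H_1 ≅ Z × Z/2,  H_2 = 0.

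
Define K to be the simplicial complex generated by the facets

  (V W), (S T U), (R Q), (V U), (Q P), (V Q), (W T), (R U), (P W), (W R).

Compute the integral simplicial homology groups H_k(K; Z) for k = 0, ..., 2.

Fix the vertex order P < Q < R < S < T < U < V < W and write every simplex with vertices in increasing order. Then dim K = 2 and the simplices of K are:

  0-simplices (8): P, Q, R, S, T, U, V, W
  1-simplices (12): PQ, PW, QR, QV, RU, RW, ST, SU, TU, TW, UV, VW
  2-simplices (1): STU

giving chain groups C_0 ≅ Z^8, C_1 ≅ Z^12, C_2 ≅ Z^1.

Boundary ∂_1: C_1 → C_0 sends each edge [p,q] (with p < q) to q − p. For instance
  ∂QR = R − Q.
The 8×12 boundary matrix has rank 7 and Smith normal form diag(1,1,1,1,1,1,1).

Boundary ∂_2: C_2 → C_1 sends each 2-simplex [p,q,r] to [q,r] − [p,r] + [p,q]. For instance
  ∂STU = TU − SU + ST.
This gives a 12×1 integer matrix of rank 1; reducing to Smith normal form yields diagonal entries (1).

Reading off H_k = ker ∂_k / im ∂_{k+1}:

  H_0: rank C_0 − rank ∂_1 = 8 − 7 = 1, and the invariant factors of ∂_1 are all 1, so H_0 = Z.
  H_1: rank ker ∂_1 − rank ∂_2 = (12 − 7) − 1 = 4, and the invariant factors of ∂_2 are all 1, so H_1 = Z^4.
  H_2: rank ker ∂_2 − rank ∂_3 = (1 − 1) − 0 = 0, and there is no ∂_3, so H_2 = 0.

H_0 ≅ Z,  H_1 ≅ Z^4,  H_2 = 0.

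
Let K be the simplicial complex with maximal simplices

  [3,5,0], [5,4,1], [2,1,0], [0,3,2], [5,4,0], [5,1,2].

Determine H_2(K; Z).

Order the vertices as 0 < 1 < 2 < 3 < 4 < 5. Listing each simplex with vertices in this order, K has dimension 2 with simplices:

  0-simplices (6): [0], [1], [2], [3], [4], [5]
  1-simplices (12): [0,1], [0,2], [0,3], [0,4], [0,5], [1,2], [1,4], [1,5], [2,3], [2,5], [3,5], [4,5]
  2-simplices (6): [0,1,2], [0,2,3], [0,3,5], [0,4,5], [1,2,5], [1,4,5]

so the chain groups are C_0 ≅ Z^6, C_1 ≅ Z^12, C_2 ≅ Z^6.

∂_1: C_1 → C_0 maps an edge to its endpoints' difference, ∂[p,q] = q − p. For instance
  ∂[0,2] = [2] − [0].
The 6×12 boundary matrix has rank 5 and Smith normal form diag(1,1,1,1,1).

Boundary ∂_2: C_2 → C_1 maps a triangle to the signed sum of its edges. For instance
  ∂[0,3,5] = [3,5] − [0,5] + [0,3],
  ∂[1,4,5] = [4,5] − [1,5] + [1,4].
This gives a 12×6 integer matrix of rank 6; reducing to Smith normal form yields diagonal entries (1,1,1,1,1,1).

From H_k ≅ ker(∂_k) / im(∂_{k+1}) we obtain:

  H_2: rank ker ∂_2 − rank ∂_3 = (6 − 6) − 0 = 0, and there is no ∂_3, so H_2 ≅ 0.

(K is a triangulation of the cylinder S^1 x I.)

H_2 ≅ 0.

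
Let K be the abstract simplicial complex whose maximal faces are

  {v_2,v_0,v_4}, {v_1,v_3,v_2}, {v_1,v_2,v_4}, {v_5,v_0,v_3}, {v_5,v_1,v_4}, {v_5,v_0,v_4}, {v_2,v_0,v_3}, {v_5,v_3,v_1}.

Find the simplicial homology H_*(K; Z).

We work with the vertex ordering v_0 < v_1 < v_2 < v_3 < v_4 < v_5. The simplices of K, each written with vertices in increasing order, are:

  0-simplices (6): [v_0], [v_1], [v_2], [v_3], [v_4], [v_5]
  1-simplices (12): [v_0,v_2], [v_0,v_3], [v_0,v_4], [v_0,v_5], [v_1,v_2], [v_1,v_3], [v_1,v_4], [v_1,v_5], [v_2,v_3], [v_2,v_4], [v_3,v_5], [v_4,v_5]
  2-simplices (8): [v_0,v_2,v_3], [v_0,v_2,v_4], [v_0,v_3,v_5], [v_0,v_4,v_5], [v_1,v_2,v_3], [v_1,v_2,v_4], [v_1,v_3,v_5], [v_1,v_4,v_5]

giving chain groups C_0 ≅ Z^6, C_1 ≅ Z^12, C_2 ≅ Z^8.

Boundary ∂_1: C_1 → C_0 sends each edge [p,q] (with p < q) to q − p.
As a 6×12 matrix over Z this has rank 5, with invariant factors (1,1,1,1,1).

Boundary ∂_2: C_2 → C_1 maps a triangle to the signed sum of its edges. For instance
  ∂[v_0,v_2,v_3] = [v_2,v_3] − [v_0,v_3] + [v_0,v_2],
  ∂[v_0,v_3,v_5] = [v_3,v_5] − [v_0,v_5] + [v_0,v_3].
The resulting 12×8 matrix has rank 7, and its Smith normal form has invariant factors (1,1,1,1,1,1,1).

From H_k ≅ ker(∂_k) / im(∂_{k+1}) we obtain:

  H_0: rank C_0 − rank ∂_1 = 6 − 5 = 1, and the invariant factors of ∂_1 are all 1, so H_0 ≅ Z.
  H_1: rank ker ∂_1 − rank ∂_2 = (12 − 5) − 7 = 0, and the invariant factors of ∂_2 are all 1, so H_1 ≅ 0.
  H_2: rank ker ∂_2 − rank ∂_3 = (8 − 7) − 0 = 1, and there is no ∂_3, so H_2 ≅ Z.

(K is a triangulation of the 2-sphere S^2.)

H_0 = Z,  H_1 = 0,  H_2 = Z.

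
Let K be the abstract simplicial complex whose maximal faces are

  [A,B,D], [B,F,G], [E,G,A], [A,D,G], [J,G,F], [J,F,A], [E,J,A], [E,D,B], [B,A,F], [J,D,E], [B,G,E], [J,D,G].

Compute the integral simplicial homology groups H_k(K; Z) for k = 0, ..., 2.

Fix the vertex order A < B < D < E < F < G < J and write every simplex with vertices in increasing order. Then dim K = 2 and the simplices of K are:

  0-simplices (7): A, B, D, E, F, G, J
  1-simplices (18): AB, AD, AE, AF, AG, AJ, BD, BE, BF, BG, DE, DG, DJ, EG, EJ, FG, FJ, GJ
  2-simplices (12): ABD, ABF, ADG, AEG, AEJ, AFJ, BDE, BEG, BFG, DEJ, DGJ, FGJ

giving chain groups C_0 ≅ Z^7, C_1 ≅ Z^18, C_2 ≅ Z^12.

The boundary map ∂_1: C_1 → C_0 maps an edge to its endpoints' difference, ∂[p,q] = q − p.
The resulting 7×18 matrix has rank 6, and its Smith normal form has invariant factors (1,1,1,1,1,1).

∂_2: C_2 → C_1 acts by ∂[p,q,r] = [q,r] − [p,r] + [p,q]. For instance
  ∂BFG = FG − BG + BF,
  ∂DGJ = GJ − DJ + DG.
This gives a 18×12 integer matrix of rank 12; reducing to Smith normal form yields diagonal entries (1,1,1,1,1,1,1,1,1,1,1,2).

Now H_k = ker ∂_k / im ∂_{k+1}, so:

  H_0: rank C_0 − rank ∂_1 = 7 − 6 = 1, and the invariant factors of ∂_1 are all 1, so H_0 ≅ Z.
  H_1: rank ker ∂_1 − rank ∂_2 = (18 − 6) − 12 = 0, and ∂_2 has invariant factor 2 > 1, so H_1 ≅ Z/2Z.
  H_2: rank ker ∂_2 − rank ∂_3 = (12 − 12) − 0 = 0, and there is no ∂_3, so H_2 ≅ 0.

H_0 ≅ Z,  H_1 ≅ Z/2Z,  H_2 = 0.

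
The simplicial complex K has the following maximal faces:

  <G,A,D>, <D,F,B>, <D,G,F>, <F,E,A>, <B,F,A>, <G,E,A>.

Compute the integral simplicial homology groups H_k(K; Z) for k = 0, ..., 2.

H_0 ≅ Z,  H_1 ≅ Z,  H_2 = 0.

We work with the vertex ordering A < B < D < E < F < G. The simplices of K, each written with vertices in increasing order, are:

  0-simplices (6): A, B, D, E, F, G
  1-simplices (12): AB, AD, AE, AF, AG, BD, BF, DF, DG, EF, EG, FG
  2-simplices (6): ABF, ADG, AEF, AEG, BDF, DFG

so the chain groups are C_0 ≅ Z^6, C_1 ≅ Z^12, C_2 ≅ Z^6.

∂_1: C_1 → C_0 is given by ∂[p,q] = [q] − [p].
This gives a 6×12 integer matrix of rank 5; reducing to Smith normal form yields diagonal entries (1,1,1,1,1).

∂_2: C_2 → C_1 acts by ∂[p,q,r] = [q,r] − [p,r] + [p,q]. For instance
  ∂ABF = BF − AF + AB,
  ∂AEF = EF − AF + AE.
This gives a 12×6 integer matrix of rank 6; reducing to Smith normal form yields diagonal entries (1,1,1,1,1,1).

From H_k ≅ ker(∂_k) / im(∂_{k+1}) we obtain:

  H_0: rank C_0 − rank ∂_1 = 6 − 5 = 1, and the invariant factors of ∂_1 are all 1, so H_0 ≅ Z.
  H_1: rank ker ∂_1 − rank ∂_2 = (12 − 5) − 6 = 1, and the invariant factors of ∂_2 are all 1, so H_1 ≅ Z.
  H_2: rank ker ∂_2 − rank ∂_3 = (6 − 6) − 0 = 0, and there is no ∂_3, so H_2 ≅ 0.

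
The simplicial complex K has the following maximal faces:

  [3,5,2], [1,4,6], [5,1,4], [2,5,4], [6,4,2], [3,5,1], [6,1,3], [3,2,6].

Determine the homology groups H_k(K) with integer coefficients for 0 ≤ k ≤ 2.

H_0 = Z,  H_1 = 0,  H_2 = Z.

Order the vertices as 1 < 2 < 3 < 4 < 5 < 6. Listing each simplex with vertices in this order, K has dimension 2 with simplices:

  0-simplices (6): [1], [2], [3], [4], [5], [6]
  1-simplices (12): [1,3], [1,4], [1,5], [1,6], [2,3], [2,4], [2,5], [2,6], [3,5], [3,6], [4,5], [4,6]
  2-simplices (8): [1,3,5], [1,3,6], [1,4,5], [1,4,6], [2,3,5], [2,3,6], [2,4,5], [2,4,6]

so the chain groups are C_0 ≅ Z^6, C_1 ≅ Z^12, C_2 ≅ Z^8.

The boundary map ∂_1: C_1 → C_0 maps an edge to its endpoints' difference, ∂[p,q] = q − p.
The resulting 6×12 matrix has rank 5, and its Smith normal form has invariant factors (1,1,1,1,1).

The boundary map ∂_2: C_2 → C_1 sends each 2-simplex [p,q,r] to [q,r] − [p,r] + [p,q]. For instance
  ∂[2,4,5] = [4,5] − [2,5] + [2,4],
  ∂[1,3,6] = [3,6] − [1,6] + [1,3].
The resulting 12×8 matrix has rank 7, and its Smith normal form has invariant factors (1,1,1,1,1,1,1).

Computing H_k = (kernel of ∂_k) / (image of ∂_{k+1}):

  H_0: rank C_0 − rank ∂_1 = 6 − 5 = 1, and the invariant factors of ∂_1 are all 1, so H_0 ≅ Z.
  H_1: rank ker ∂_1 − rank ∂_2 = (12 − 5) − 7 = 0, and the invariant factors of ∂_2 are all 1, so H_1 ≅ 0.
  H_2: rank ker ∂_2 − rank ∂_3 = (8 − 7) − 0 = 1, and there is no ∂_3, so H_2 ≅ Z.

As a check, the Euler characteristic is 6 − 12 + 8 = 2, which agrees with 1 − 0 + 1 = 2.
(K is a triangulation of the 2-sphere S^2.)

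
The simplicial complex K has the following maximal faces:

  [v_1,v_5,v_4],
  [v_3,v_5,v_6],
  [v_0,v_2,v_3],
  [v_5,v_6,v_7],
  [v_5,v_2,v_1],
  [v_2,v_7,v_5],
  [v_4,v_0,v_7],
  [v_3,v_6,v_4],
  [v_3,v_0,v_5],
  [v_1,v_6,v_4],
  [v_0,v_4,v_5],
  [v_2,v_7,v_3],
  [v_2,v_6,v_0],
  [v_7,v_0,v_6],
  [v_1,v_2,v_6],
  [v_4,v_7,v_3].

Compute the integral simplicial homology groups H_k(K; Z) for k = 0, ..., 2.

H_0 ≅ Z,  H_1 ≅ Z^2,  H_2 ≅ Z.

Order the vertices as v_0 < v_1 < v_2 < v_3 < v_4 < v_5 < v_6 < v_7. Listing each simplex with vertices in this order, K has dimension 2 with simplices:

  0-simplices (8): [v_0], [v_1], [v_2], [v_3], [v_4], [v_5], [v_6], [v_7]
  1-simplices (24): (24 of them)
  2-simplices (16): (16 of them)

so the chain groups are C_0 ≅ Z^8, C_1 ≅ Z^24, C_2 ≅ Z^16.

Boundary ∂_1: C_1 → C_0 is given by ∂[p,q] = [q] − [p].
As a 8×24 matrix over Z this has rank 7, with invariant factors (1,1,1,1,1,1,1).

∂_2: C_2 → C_1 acts by ∂[p,q,r] = [q,r] − [p,r] + [p,q]. For instance
  ∂[v_1,v_2,v_5] = [v_2,v_5] − [v_1,v_5] + [v_1,v_2],
  ∂[v_0,v_2,v_6] = [v_2,v_6] − [v_0,v_6] + [v_0,v_2].
As a 24×16 matrix over Z this has rank 15, with invariant factors (1,1,1,1,1,1,1,1,1,1,1,1,1,1,1).

Computing H_k = (kernel of ∂_k) / (image of ∂_{k+1}):

  H_0: rank C_0 − rank ∂_1 = 8 − 7 = 1, and the invariant factors of ∂_1 are all 1, so H_0 ≅ Z.
  H_1: rank ker ∂_1 − rank ∂_2 = (24 − 7) − 15 = 2, and the invariant factors of ∂_2 are all 1, so H_1 ≅ Z^2.
  H_2: rank ker ∂_2 − rank ∂_3 = (16 − 15) − 0 = 1, and there is no ∂_3, so H_2 ≅ Z.

As a check, the Euler characteristic is 8 − 24 + 16 = 0, which agrees with 1 − 2 + 1 = 0.
(K is a triangulation of the torus T^2.)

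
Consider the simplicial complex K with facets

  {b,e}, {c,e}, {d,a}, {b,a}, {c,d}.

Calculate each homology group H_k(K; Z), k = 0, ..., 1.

Take the total order a < b < c < d < e on the vertex set. Then K (dimension 1) consists of the simplices:

  0-simplices (5): a, b, c, d, e
  1-simplices (5): ab, ad, be, cd, ce

so the chain groups are C_0 ≅ Z^5, C_1 ≅ Z^5.

∂_1: C_1 → C_0 maps an edge to its endpoints' difference, ∂[p,q] = q − p. For instance
  ∂be = e − b.
As a 5×5 matrix over Z this has rank 4, with invariant factors (1,1,1,1).

Computing H_k = (kernel of ∂_k) / (image of ∂_{k+1}):

  H_0: rank C_0 − rank ∂_1 = 5 − 4 = 1, and the invariant factors of ∂_1 are all 1, so H_0 = Z.
  H_1: rank ker ∂_1 − rank ∂_2 = (5 − 4) − 0 = 1, and there is no ∂_2, so H_1 = Z.

As a check, the Euler characteristic is 5 − 5 = 0, which agrees with 1 − 1 = 0.

H_0 = Z,  H_1 = Z.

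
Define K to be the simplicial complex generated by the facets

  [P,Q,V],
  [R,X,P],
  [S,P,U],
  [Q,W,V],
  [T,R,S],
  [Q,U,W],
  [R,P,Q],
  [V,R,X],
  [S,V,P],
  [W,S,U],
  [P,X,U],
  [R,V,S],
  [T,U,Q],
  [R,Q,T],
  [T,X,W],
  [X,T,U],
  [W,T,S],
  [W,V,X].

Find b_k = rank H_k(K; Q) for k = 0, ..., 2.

b_0 = 1, b_1 = 1, b_2 = 0.

Order the vertices as P < Q < R < S < T < U < V < W < X. Listing each simplex with vertices in this order, K has dimension 2 with simplices:

  0-simplices (9): P, Q, R, S, T, U, V, W, X
  1-simplices (27): PQ, PR, PS, PU, PV, PX, QR, QT, QU, QV, QW, RS, RT, RV, RX, ST, SU, SV, SW, TU, TW, TX, UW, UX, VW, VX, WX
  2-simplices (18): PQR, PQV, PRX, PSU, PSV, PUX, QRT, QTU, QUW, QVW, RST, RSV, RVX, STW, SUW, TUX, TWX, VWX

so the chain groups are C_0 ≅ Z^9, C_1 ≅ Z^27, C_2 ≅ Z^18.

Boundary ∂_1: C_1 → C_0 maps an edge to its endpoints' difference, ∂[p,q] = q − p.
This gives a 9×27 integer matrix of rank 8; reducing to Smith normal form yields diagonal entries (1,1,1,1,1,1,1,1).

∂_2: C_2 → C_1 sends each 2-simplex [p,q,r] to [q,r] − [p,r] + [p,q]. For instance
  ∂RSV = SV − RV + RS,
  ∂RVX = VX − RX + RV.
This gives a 27×18 integer matrix of rank 18; reducing to Smith normal form yields diagonal entries (1,1,1,1,1,1,1,1,1,1,1,1,1,1,1,1,1,2).

Computing H_k = (kernel of ∂_k) / (image of ∂_{k+1}):

  H_0: rank C_0 − rank ∂_1 = 9 − 8 = 1, and the invariant factors of ∂_1 are all 1, so H_0 ≅ Z.
  H_1: rank ker ∂_1 − rank ∂_2 = (27 − 8) − 18 = 1, and ∂_2 has invariant factor 2 > 1, so H_1 ≅ Z ⊕ Z_2.
  H_2: rank ker ∂_2 − rank ∂_3 = (18 − 18) − 0 = 0, and there is no ∂_3, so H_2 ≅ 0.

As a check, the Euler characteristic is 9 − 27 + 18 = 0, which agrees with 1 − 1 + 0 = 0.

Hence the Betti numbers are b_0 = 1, b_1 = 1, b_2 = 0.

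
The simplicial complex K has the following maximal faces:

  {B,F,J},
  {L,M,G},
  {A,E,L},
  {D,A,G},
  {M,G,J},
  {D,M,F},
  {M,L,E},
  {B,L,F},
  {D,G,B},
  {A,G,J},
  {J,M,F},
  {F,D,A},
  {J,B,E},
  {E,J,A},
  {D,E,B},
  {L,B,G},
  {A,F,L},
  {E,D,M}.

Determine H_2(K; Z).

H_2 ≅ Z.

We work with the vertex ordering A < B < D < E < F < G < J < L < M. The simplices of K, each written with vertices in increasing order, are:

  0-simplices (9): A, B, D, E, F, G, J, L, M
  1-simplices (27): AD, AE, AF, AG, AJ, AL, BD, BE, BF, BG, BJ, BL, DE, DF, DG, DM, EJ, EL, EM, FJ, FL, FM, GJ, GL, GM, JM, LM
  2-simplices (18): ADF, ADG, AEJ, AEL, AFL, AGJ, BDE, BDG, BEJ, BFJ, BFL, BGL, DEM, DFM, ELM, FJM, GJM, GLM

Hence C_0 ≅ Z^9, C_1 ≅ Z^27, C_2 ≅ Z^18.

Boundary ∂_1: C_1 → C_0 sends each edge [p,q] (with p < q) to q − p.
The 9×27 boundary matrix has rank 8 and Smith normal form diag(1,1,1,1,1,1,1,1).

The boundary map ∂_2: C_2 → C_1 maps a triangle to the signed sum of its edges. For instance
  ∂BFL = FL − BL + BF,
  ∂AEL = EL − AL + AE.
The 27×18 boundary matrix has rank 17 and Smith normal form diag(1,1,1,1,1,1,1,1,1,1,1,1,1,1,1,1,1).

Computing H_k = (kernel of ∂_k) / (image of ∂_{k+1}):

  H_2: rank ker ∂_2 − rank ∂_3 = (18 − 17) − 0 = 1, and there is no ∂_3, so H_2 = Z.

(K is a triangulation of the torus T^2.)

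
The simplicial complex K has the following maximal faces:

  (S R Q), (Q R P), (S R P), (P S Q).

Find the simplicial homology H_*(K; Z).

Order the vertices as P < Q < R < S. Listing each simplex with vertices in this order, K has dimension 2 with simplices:

  0-simplices (4): P, Q, R, S
  1-simplices (6): PQ, PR, PS, QR, QS, RS
  2-simplices (4): PQR, PQS, PRS, QRS

giving chain groups C_0 ≅ Z^4, C_1 ≅ Z^6, C_2 ≅ Z^4.

∂_1: C_1 → C_0 sends each edge [p,q] (with p < q) to q − p. For instance
  ∂QR = R − Q.
The 4×6 boundary matrix has rank 3 and Smith normal form diag(1,1,1).

The boundary map ∂_2: C_2 → C_1 sends each 2-simplex [p,q,r] to [q,r] − [p,r] + [p,q]. For instance
  ∂PQS = QS − PS + PQ,
  ∂PRS = RS − PS + PR.
The resulting 6×4 matrix has rank 3, and its Smith normal form has invariant factors (1,1,1).

Reading off H_k = ker ∂_k / im ∂_{k+1}:

  H_0: rank C_0 − rank ∂_1 = 4 − 3 = 1, and the invariant factors of ∂_1 are all 1, so H_0 ≅ Z.
  H_1: rank ker ∂_1 − rank ∂_2 = (6 − 3) − 3 = 0, and the invariant factors of ∂_2 are all 1, so H_1 ≅ 0.
  H_2: rank ker ∂_2 − rank ∂_3 = (4 − 3) − 0 = 1, and there is no ∂_3, so H_2 ≅ Z.

H_0 = Z,  H_1 = 0,  H_2 = Z.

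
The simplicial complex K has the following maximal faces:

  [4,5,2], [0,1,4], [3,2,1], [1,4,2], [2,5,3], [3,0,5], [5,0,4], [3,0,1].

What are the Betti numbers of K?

Order the vertices as 0 < 1 < 2 < 3 < 4 < 5. Listing each simplex with vertices in this order, K has dimension 2 with simplices:

  0-simplices (6): [0], [1], [2], [3], [4], [5]
  1-simplices (12): [0,1], [0,3], [0,4], [0,5], [1,2], [1,3], [1,4], [2,3], [2,4], [2,5], [3,5], [4,5]
  2-simplices (8): [0,1,3], [0,1,4], [0,3,5], [0,4,5], [1,2,3], [1,2,4], [2,3,5], [2,4,5]

Hence C_0 ≅ Z^6, C_1 ≅ Z^12, C_2 ≅ Z^8.

Boundary ∂_1: C_1 → C_0 sends each edge [p,q] (with p < q) to q − p.
This gives a 6×12 integer matrix of rank 5; reducing to Smith normal form yields diagonal entries (1,1,1,1,1).

The boundary map ∂_2: C_2 → C_1 maps a triangle to the signed sum of its edges. For instance
  ∂[0,1,3] = [1,3] − [0,3] + [0,1],
  ∂[1,2,3] = [2,3] − [1,3] + [1,2].
This gives a 12×8 integer matrix of rank 7; reducing to Smith normal form yields diagonal entries (1,1,1,1,1,1,1).

From H_k ≅ ker(∂_k) / im(∂_{k+1}) we obtain:

  H_0: rank C_0 − rank ∂_1 = 6 − 5 = 1, and the invariant factors of ∂_1 are all 1, so H_0 ≅ Z.
  H_1: rank ker ∂_1 − rank ∂_2 = (12 − 5) − 7 = 0, and the invariant factors of ∂_2 are all 1, so H_1 ≅ 0.
  H_2: rank ker ∂_2 − rank ∂_3 = (8 − 7) − 0 = 1, and there is no ∂_3, so H_2 ≅ Z.

As a check, the Euler characteristic is 6 − 12 + 8 = 2, which agrees with 1 − 0 + 1 = 2.
(K is a triangulation of the 2-sphere S^2.)

Hence the Betti numbers are b_0 = 1, b_1 = 0, b_2 = 1.

b_0 = 1, b_1 = 0, b_2 = 1.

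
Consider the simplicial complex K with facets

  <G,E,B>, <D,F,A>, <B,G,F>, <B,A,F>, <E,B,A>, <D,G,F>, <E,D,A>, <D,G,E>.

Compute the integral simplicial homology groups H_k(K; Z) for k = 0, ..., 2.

H_0 = Z,  H_1 = 0,  H_2 = Z.

Take the total order A < B < D < E < F < G on the vertex set. Then K (dimension 2) consists of the simplices:

  0-simplices (6): A, B, D, E, F, G
  1-simplices (12): AB, AD, AE, AF, BE, BF, BG, DE, DF, DG, EG, FG
  2-simplices (8): ABE, ABF, ADE, ADF, BEG, BFG, DEG, DFG

so the chain groups are C_0 ≅ Z^6, C_1 ≅ Z^12, C_2 ≅ Z^8.

∂_1: C_1 → C_0 sends each edge [p,q] (with p < q) to q − p.
As a 6×12 matrix over Z this has rank 5, with invariant factors (1,1,1,1,1).

The boundary map ∂_2: C_2 → C_1 acts by ∂[p,q,r] = [q,r] − [p,r] + [p,q]. For instance
  ∂ABE = BE − AE + AB,
  ∂BEG = EG − BG + BE.
This gives a 12×8 integer matrix of rank 7; reducing to Smith normal form yields diagonal entries (1,1,1,1,1,1,1).

From H_k ≅ ker(∂_k) / im(∂_{k+1}) we obtain:

  H_0: rank C_0 − rank ∂_1 = 6 − 5 = 1, and the invariant factors of ∂_1 are all 1, so H_0 ≅ Z.
  H_1: rank ker ∂_1 − rank ∂_2 = (12 − 5) − 7 = 0, and the invariant factors of ∂_2 are all 1, so H_1 ≅ 0.
  H_2: rank ker ∂_2 − rank ∂_3 = (8 − 7) − 0 = 1, and there is no ∂_3, so H_2 ≅ Z.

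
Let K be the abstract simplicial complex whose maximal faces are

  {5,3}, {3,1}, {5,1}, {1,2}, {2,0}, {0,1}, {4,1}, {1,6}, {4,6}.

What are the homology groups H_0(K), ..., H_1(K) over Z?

H_0 ≅ Z,  H_1 ≅ Z^3.

Take the total order 0 < 1 < 2 < 3 < 4 < 5 < 6 on the vertex set. Then K (dimension 1) consists of the simplices:

  0-simplices (7): [0], [1], [2], [3], [4], [5], [6]
  1-simplices (9): [0,1], [0,2], [1,2], [1,3], [1,4], [1,5], [1,6], [3,5], [4,6]

giving chain groups C_0 ≅ Z^7, C_1 ≅ Z^9.

Boundary ∂_1: C_1 → C_0 sends each edge [p,q] (with p < q) to q − p.
The 7×9 boundary matrix has rank 6 and Smith normal form diag(1,1,1,1,1,1).

Now H_k = ker ∂_k / im ∂_{k+1}, so:

  H_0: rank C_0 − rank ∂_1 = 7 − 6 = 1, and the invariant factors of ∂_1 are all 1, so H_0 ≅ Z.
  H_1: rank ker ∂_1 − rank ∂_2 = (9 − 6) − 0 = 3, and there is no ∂_2, so H_1 ≅ Z^3.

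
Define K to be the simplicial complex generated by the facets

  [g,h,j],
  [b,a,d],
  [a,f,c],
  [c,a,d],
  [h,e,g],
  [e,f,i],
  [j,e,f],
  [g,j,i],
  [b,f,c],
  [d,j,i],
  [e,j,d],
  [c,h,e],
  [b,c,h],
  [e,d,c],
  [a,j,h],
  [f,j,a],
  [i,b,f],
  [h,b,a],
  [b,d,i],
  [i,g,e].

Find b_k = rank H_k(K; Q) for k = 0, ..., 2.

b_0 = 1, b_1 = 1, b_2 = 0.

Fix the vertex order a < b < c < d < e < f < g < h < i < j and write every simplex with vertices in increasing order. Then dim K = 2 and the simplices of K are:

  0-simplices (10): a, b, c, d, e, f, g, h, i, j
  1-simplices (30): ab, ac, ad, af, ah, aj, bc, bd, bf, bh, bi, cd, ce, cf, ch, de, di, dj, ef, eg, eh, ei, ej, fi, fj, gh, gi, gj, hj, ij
  2-simplices (20): abd, abh, acd, acf, afj, ahj, bcf, bch, bdi, bfi, cde, ceh, dej, dij, efi, efj, egh, egi, ghj, gij

so the chain groups are C_0 ≅ Z^10, C_1 ≅ Z^30, C_2 ≅ Z^20.

The boundary map ∂_1: C_1 → C_0 maps an edge to its endpoints' difference, ∂[p,q] = q − p.
As a 10×30 matrix over Z this has rank 9, with invariant factors (1,1,1,1,1,1,1,1,1).

Boundary ∂_2: C_2 → C_1 acts by ∂[p,q,r] = [q,r] − [p,r] + [p,q]. For instance
  ∂cde = de − ce + cd,
  ∂abd = bd − ad + ab.
The 30×20 boundary matrix has rank 20 and Smith normal form diag(1,1,1,1,1,1,1,1,1,1,1,1,1,1,1,1,1,1,1,2).

Reading off H_k = ker ∂_k / im ∂_{k+1}:

  H_0: rank C_0 − rank ∂_1 = 10 − 9 = 1, and the invariant factors of ∂_1 are all 1, so H_0 ≅ Z.
  H_1: rank ker ∂_1 − rank ∂_2 = (30 − 9) − 20 = 1, and ∂_2 has invariant factor 2 > 1, so H_1 ≅ Z ⊕ Z/2.
  H_2: rank ker ∂_2 − rank ∂_3 = (20 − 20) − 0 = 0, and there is no ∂_3, so H_2 ≅ 0.

(K is a triangulation of the Klein bottle.)

Hence the Betti numbers are b_0 = 1, b_1 = 1, b_2 = 0.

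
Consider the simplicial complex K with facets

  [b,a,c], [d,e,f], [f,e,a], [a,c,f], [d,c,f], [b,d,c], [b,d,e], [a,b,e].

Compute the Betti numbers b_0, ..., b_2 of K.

Fix the vertex order a < b < c < d < e < f and write every simplex with vertices in increasing order. Then dim K = 2 and the simplices of K are:

  0-simplices (6): a, b, c, d, e, f
  1-simplices (12): ab, ac, ae, af, bc, bd, be, cd, cf, de, df, ef
  2-simplices (8): abc, abe, acf, aef, bcd, bde, cdf, def

Hence C_0 ≅ Z^6, C_1 ≅ Z^12, C_2 ≅ Z^8.

Boundary ∂_1: C_1 → C_0 is given by ∂[p,q] = [q] − [p].
The 6×12 boundary matrix has rank 5 and Smith normal form diag(1,1,1,1,1).

Boundary ∂_2: C_2 → C_1 maps a triangle to the signed sum of its edges. For instance
  ∂abe = be − ae + ab,
  ∂acf = cf − af + ac.
The 12×8 boundary matrix has rank 7 and Smith normal form diag(1,1,1,1,1,1,1).

From H_k ≅ ker(∂_k) / im(∂_{k+1}) we obtain:

  H_0: rank C_0 − rank ∂_1 = 6 − 5 = 1, and the invariant factors of ∂_1 are all 1, so H_0 = Z.
  H_1: rank ker ∂_1 − rank ∂_2 = (12 − 5) − 7 = 0, and the invariant factors of ∂_2 are all 1, so H_1 = 0.
  H_2: rank ker ∂_2 − rank ∂_3 = (8 − 7) − 0 = 1, and there is no ∂_3, so H_2 = Z.

(K is a triangulation of the 2-sphere S^2.)

Hence the Betti numbers are b_0 = 1, b_1 = 0, b_2 = 1.

b_0 = 1, b_1 = 0, b_2 = 1.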